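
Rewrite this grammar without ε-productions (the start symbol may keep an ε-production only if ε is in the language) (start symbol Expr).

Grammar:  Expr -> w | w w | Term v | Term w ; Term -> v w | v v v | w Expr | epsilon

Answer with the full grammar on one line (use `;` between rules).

Nullable set = {Term}.
ε ∉ L(G), so no ε-production is kept.
Add the nullable-subset variants: Expr → Term v gives Term v | v.

Expr -> w | w w | Term v | v | Term w; Term -> v w | v v v | w Expr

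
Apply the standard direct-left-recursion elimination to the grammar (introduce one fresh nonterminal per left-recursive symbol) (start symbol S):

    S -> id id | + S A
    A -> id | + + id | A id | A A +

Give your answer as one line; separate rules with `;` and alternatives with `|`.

A is directly left-recursive.
For A: α = {id, A +}, β = {id, + + id}. Rewrite as A → β A' and A' → α A' | ε.

S -> id id | + S A; A -> id A' | + + id A'; A' -> id A' | A + A' | ε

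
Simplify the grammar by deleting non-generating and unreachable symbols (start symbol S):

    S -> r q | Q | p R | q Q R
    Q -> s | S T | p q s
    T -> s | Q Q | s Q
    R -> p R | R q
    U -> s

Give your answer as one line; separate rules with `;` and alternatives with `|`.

S -> r q | Q; Q -> s | S T | p q s; T -> s | Q Q | s Q

Generating nonterminals: {Q, S, T, U}.
Reachable from S after that: {Q, S, T}.
Removed useless symbols: {R, U} and every production mentioning them.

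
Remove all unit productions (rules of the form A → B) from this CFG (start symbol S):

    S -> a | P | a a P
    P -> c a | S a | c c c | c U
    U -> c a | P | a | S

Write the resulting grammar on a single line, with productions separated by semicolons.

S -> a | a a P | c a | S a | c c c | c U; P -> c a | S a | c c c | c U; U -> c a | a | a a P | S a | c c c | c U

Unit pairs: S ⇒* {P}; U ⇒* {P, S}.
For each unit pair (A, B), copy every non-unit production of B to A, then drop all unit productions.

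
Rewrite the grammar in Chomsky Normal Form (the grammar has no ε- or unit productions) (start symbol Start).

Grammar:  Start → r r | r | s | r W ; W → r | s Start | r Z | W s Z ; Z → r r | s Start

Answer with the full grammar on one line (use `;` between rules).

Introduce a nonterminal for each terminal appearing in a rule of length ≥ 2: X1 → r, X2 → s.
Binarize each right-hand side of length ≥ 3 by chaining fresh nonterminals (Y1, Y2, …): affected rules were W → W X2 Z.

Start → X1 X1 | r | s | X1 W; W → r | X2 Start | X1 Z | W Y1; Z → X1 X1 | X2 Start; X1 → r; X2 → s; Y1 → X2 Z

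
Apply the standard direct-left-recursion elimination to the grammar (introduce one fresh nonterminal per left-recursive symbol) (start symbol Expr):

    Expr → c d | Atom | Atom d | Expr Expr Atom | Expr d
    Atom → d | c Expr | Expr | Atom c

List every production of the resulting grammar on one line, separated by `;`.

Directly left-recursive nonterminals: Expr, Atom.
For Expr: α = {Expr Atom, d}, β = {c d, Atom, Atom d}. Rewrite as Expr → β Expr1 and Expr1 → α Expr1 | ε.
For Atom: α = {c}, β = {d, c Expr, Expr}. Rewrite as Atom → β Atom1 and Atom1 → α Atom1 | ε.

Expr → c d Expr1 | Atom Expr1 | Atom d Expr1; Atom → d Atom1 | c Expr Atom1 | Expr Atom1; Expr1 → Expr Atom Expr1 | d Expr1 | ε; Atom1 → c Atom1 | ε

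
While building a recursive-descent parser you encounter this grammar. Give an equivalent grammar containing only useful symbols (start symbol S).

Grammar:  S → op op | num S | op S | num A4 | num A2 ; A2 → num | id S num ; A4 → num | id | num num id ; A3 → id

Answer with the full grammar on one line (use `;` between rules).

Generating nonterminals: {A2, A3, A4, S}.
Reachable from S after that: {A2, A4, S}.
Removed useless symbols: {A3} and every production mentioning them.

S → op op | num S | op S | num A4 | num A2; A2 → num | id S num; A4 → num | id | num num id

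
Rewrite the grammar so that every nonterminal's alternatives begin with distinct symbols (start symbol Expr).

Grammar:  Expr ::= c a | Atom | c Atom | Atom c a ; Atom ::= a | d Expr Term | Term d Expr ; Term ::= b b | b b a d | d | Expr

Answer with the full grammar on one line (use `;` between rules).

Expr has alternatives sharing prefix 'c': factor to Expr → c Expr1 with Expr1 → a | Atom.
Expr has alternatives sharing prefix 'Atom': factor to Expr → Atom Expr2 with Expr2 → ε | c a.
Term has alternatives sharing prefix 'b b': factor to Term → b b Term1 with Term1 → ε | a d.

Expr ::= c Expr1 | Atom Expr2; Atom ::= a | d Expr Term | Term d Expr; Term ::= d | Expr | b b Term1; Expr1 ::= a | Atom; Expr2 ::= ε | c a; Term1 ::= ε | a d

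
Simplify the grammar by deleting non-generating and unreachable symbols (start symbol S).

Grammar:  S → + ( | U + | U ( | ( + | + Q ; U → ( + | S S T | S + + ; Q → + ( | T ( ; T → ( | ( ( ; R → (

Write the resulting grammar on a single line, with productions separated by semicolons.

Generating nonterminals: {Q, R, S, T, U}.
Reachable from S after that: {Q, S, T, U}.
Removed useless symbols: {R} and every production mentioning them.

S → + ( | U + | U ( | ( + | + Q; U → ( + | S S T | S + +; Q → + ( | T (; T → ( | ( (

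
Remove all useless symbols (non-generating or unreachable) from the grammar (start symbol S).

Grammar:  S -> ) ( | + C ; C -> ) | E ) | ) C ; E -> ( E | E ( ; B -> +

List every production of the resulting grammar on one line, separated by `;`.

Generating nonterminals: {B, C, S}.
Reachable from S after that: {C, S}.
Removed useless symbols: {B, E} and every production mentioning them.

S -> ) ( | + C; C -> ) | ) C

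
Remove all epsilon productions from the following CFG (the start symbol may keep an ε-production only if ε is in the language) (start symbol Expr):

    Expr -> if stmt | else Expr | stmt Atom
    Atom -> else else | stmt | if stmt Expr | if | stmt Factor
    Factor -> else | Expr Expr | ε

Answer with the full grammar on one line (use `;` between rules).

Nullable set = {Factor}.
ε ∉ L(G), so no ε-production is kept.

Expr -> if stmt | else Expr | stmt Atom; Atom -> else else | stmt | if stmt Expr | if | stmt Factor; Factor -> else | Expr Expr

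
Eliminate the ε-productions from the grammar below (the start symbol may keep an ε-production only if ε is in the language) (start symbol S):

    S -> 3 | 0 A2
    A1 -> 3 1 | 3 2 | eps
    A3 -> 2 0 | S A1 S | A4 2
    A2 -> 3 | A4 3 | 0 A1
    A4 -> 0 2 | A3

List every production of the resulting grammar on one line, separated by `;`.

The nullable symbols are {A1}.
ε ∉ L(G), so no ε-production is kept.
Add the nullable-subset variants: A3 → S A1 S gives S A1 S | S S. A2 → 0 A1 gives 0 A1 | 0.

S -> 3 | 0 A2; A1 -> 3 1 | 3 2; A3 -> 2 0 | S A1 S | S S | A4 2; A2 -> 3 | A4 3 | 0 A1 | 0; A4 -> 0 2 | A3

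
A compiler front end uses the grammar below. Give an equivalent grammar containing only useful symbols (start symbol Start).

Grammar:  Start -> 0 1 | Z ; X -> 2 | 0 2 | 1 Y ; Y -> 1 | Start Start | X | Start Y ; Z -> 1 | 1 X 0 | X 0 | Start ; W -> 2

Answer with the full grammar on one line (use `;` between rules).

Generating nonterminals: {Start, W, X, Y, Z}.
Reachable from Start after that: {Start, X, Y, Z}.
Removed useless symbols: {W} and every production mentioning them.

Start -> 0 1 | Z; X -> 2 | 0 2 | 1 Y; Y -> 1 | Start Start | X | Start Y; Z -> 1 | 1 X 0 | X 0 | Start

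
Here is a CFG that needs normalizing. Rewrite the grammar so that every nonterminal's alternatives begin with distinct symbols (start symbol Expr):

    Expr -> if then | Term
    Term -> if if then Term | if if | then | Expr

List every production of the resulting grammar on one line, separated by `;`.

Term has alternatives sharing prefix 'if if': factor to Term → if if Term1 with Term1 → then Term | ε.

Expr -> if then | Term; Term -> then | Expr | if if Term1; Term1 -> then Term | eps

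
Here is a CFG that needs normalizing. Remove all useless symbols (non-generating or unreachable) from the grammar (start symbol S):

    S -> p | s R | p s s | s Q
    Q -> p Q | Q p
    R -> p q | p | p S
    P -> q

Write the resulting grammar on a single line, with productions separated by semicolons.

S -> p | s R | p s s; R -> p q | p | p S

Generating nonterminals: {P, R, S}.
Reachable from S after that: {R, S}.
Removed useless symbols: {P, Q} and every production mentioning them.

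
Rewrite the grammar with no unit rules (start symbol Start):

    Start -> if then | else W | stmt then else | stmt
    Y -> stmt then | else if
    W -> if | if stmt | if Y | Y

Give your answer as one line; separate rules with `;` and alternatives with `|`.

Start -> if then | else W | stmt then else | stmt; Y -> stmt then | else if; W -> stmt then | else if | if | if stmt | if Y

Unit pairs: W ⇒* {Y}.
For every A with A ⇒* B via unit rules, add B's non-unit alternatives to A; then delete every rule of the form X → Y.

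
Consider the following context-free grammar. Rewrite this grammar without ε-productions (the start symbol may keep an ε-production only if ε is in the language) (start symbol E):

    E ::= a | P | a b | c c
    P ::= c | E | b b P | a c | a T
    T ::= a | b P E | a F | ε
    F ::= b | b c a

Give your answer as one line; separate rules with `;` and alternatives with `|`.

The nullable symbols are {T}.
ε ∉ L(G), so no ε-production is kept.
Expand every rule over subsets of its nullable positions: P → a T gives a T | a.

E ::= a | P | a b | c c; P ::= c | E | b b P | a c | a T | a; T ::= a | b P E | a F; F ::= b | b c a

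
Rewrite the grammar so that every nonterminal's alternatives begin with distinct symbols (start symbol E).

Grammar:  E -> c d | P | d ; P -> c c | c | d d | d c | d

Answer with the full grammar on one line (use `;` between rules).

E -> c d | P | d; P -> d P' | c P''; P' -> d | c | ε; P'' -> c | ε

P has alternatives sharing prefix 'd': factor to P → d P' with P' → d | c | ε.
P has alternatives sharing prefix 'c': factor to P → c P'' with P'' → c | ε.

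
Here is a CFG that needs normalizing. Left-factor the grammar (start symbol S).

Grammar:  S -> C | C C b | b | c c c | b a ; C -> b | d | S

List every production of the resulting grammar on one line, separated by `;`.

S -> c c c | C S' | b S''; C -> b | d | S; S' -> ε | C b; S'' -> ε | a

S has alternatives sharing prefix 'C': factor to S → C S' with S' → ε | C b.
S has alternatives sharing prefix 'b': factor to S → b S'' with S'' → ε | a.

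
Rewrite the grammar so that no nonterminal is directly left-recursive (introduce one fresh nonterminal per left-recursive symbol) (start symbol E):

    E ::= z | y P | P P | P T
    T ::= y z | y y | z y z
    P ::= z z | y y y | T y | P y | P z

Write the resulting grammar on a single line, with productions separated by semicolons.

Left recursion appears on P.
For P: α = {y, z}, β = {z z, y y y, T y}. Rewrite as P → β P' and P' → α P' | ε.

E ::= z | y P | P P | P T; T ::= y z | y y | z y z; P ::= z z P' | y y y P' | T y P'; P' ::= y P' | z P' | ε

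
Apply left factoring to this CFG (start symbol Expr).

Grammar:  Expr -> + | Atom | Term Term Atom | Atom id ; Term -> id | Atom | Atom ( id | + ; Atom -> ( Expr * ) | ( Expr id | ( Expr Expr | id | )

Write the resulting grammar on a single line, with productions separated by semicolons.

Expr has alternatives sharing prefix 'Atom': factor to Expr → Atom Expr1 with Expr1 → ε | id.
Term has alternatives sharing prefix 'Atom': factor to Term → Atom Term1 with Term1 → ε | ( id.
Atom has alternatives sharing prefix '( Expr': factor to Atom → ( Expr Atom1 with Atom1 → * ) | id | Expr.

Expr -> + | Term Term Atom | Atom Expr1; Term -> id | + | Atom Term1; Atom -> id | ) | ( Expr Atom1; Expr1 -> epsilon | id; Term1 -> epsilon | ( id; Atom1 -> * ) | id | Expr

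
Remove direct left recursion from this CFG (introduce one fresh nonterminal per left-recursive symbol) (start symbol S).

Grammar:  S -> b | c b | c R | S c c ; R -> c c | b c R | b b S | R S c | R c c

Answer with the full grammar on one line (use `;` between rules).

S, R are directly left-recursive.
For S: α = {c c}, β = {b, c b, c R}. Rewrite as S → β S' and S' → α S' | ε.
For R: α = {S c, c c}, β = {c c, b c R, b b S}. Rewrite as R → β R' and R' → α R' | ε.

S -> b S' | c b S' | c R S'; R -> c c R' | b c R R' | b b S R'; S' -> c c S' | ε; R' -> S c R' | c c R' | ε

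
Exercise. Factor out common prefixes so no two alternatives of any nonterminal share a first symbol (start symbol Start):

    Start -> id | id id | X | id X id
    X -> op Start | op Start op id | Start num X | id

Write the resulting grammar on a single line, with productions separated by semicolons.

Start -> X | id Start1; X -> Start num X | id | op Start X1; Start1 -> ε | id | X id; X1 -> ε | op id

Start has alternatives sharing prefix 'id': factor to Start → id Start1 with Start1 → ε | id | X id.
X has alternatives sharing prefix 'op Start': factor to X → op Start X1 with X1 → ε | op id.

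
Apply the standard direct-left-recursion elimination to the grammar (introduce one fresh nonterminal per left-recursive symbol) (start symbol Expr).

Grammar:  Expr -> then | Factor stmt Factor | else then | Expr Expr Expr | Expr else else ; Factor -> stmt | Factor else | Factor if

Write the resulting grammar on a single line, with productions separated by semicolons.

Expr -> then Expr1 | Factor stmt Factor Expr1 | else then Expr1; Factor -> stmt Factor1; Expr1 -> Expr Expr Expr1 | else else Expr1 | ε; Factor1 -> else Factor1 | if Factor1 | ε

Expr, Factor are directly left-recursive.
For Expr: α = {Expr Expr, else else}, β = {then, Factor stmt Factor, else then}. Rewrite as Expr → β Expr1 and Expr1 → α Expr1 | ε.
For Factor: α = {else, if}, β = {stmt}. Rewrite as Factor → β Factor1 and Factor1 → α Factor1 | ε.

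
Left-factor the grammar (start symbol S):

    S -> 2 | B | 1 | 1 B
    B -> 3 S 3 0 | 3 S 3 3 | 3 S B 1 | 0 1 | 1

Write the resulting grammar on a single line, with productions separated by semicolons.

S has alternatives sharing prefix '1': factor to S → 1 S' with S' → ε | B.
B has alternatives sharing prefix '3 S': factor to B → 3 S B' with B' → 3 0 | 3 3 | B 1.
B' has alternatives sharing prefix '3': factor to B' → 3 B'' with B'' → 0 | 3.

S -> 2 | B | 1 S'; B -> 0 1 | 1 | 3 S B'; S' -> ε | B; B' -> B 1 | 3 B''; B'' -> 0 | 3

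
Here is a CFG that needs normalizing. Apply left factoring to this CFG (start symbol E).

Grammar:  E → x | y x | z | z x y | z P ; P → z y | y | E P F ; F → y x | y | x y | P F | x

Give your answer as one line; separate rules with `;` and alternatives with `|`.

E has alternatives sharing prefix 'z': factor to E → z E' with E' → ε | x y | P.
F has alternatives sharing prefix 'y': factor to F → y F' with F' → x | ε.
F has alternatives sharing prefix 'x': factor to F → x F'' with F'' → y | ε.

E → x | y x | z E'; P → z y | y | E P F; F → P F | y F' | x F''; E' → ε | x y | P; F' → x | ε; F'' → y | ε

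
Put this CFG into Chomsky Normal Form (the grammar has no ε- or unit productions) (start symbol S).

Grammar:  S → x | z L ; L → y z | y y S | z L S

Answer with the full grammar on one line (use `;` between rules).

Introduce a nonterminal for each terminal appearing in a rule of length ≥ 2: X1 → z, X2 → y.
Binarize each right-hand side of length ≥ 3 by chaining fresh nonterminals (Y1, Y2, …): affected rules were L → X2 X2 S; L → X1 L S.

S → x | X1 L; L → X2 X1 | X2 Y1 | X1 Y2; X1 → z; X2 → y; Y1 → X2 S; Y2 → L S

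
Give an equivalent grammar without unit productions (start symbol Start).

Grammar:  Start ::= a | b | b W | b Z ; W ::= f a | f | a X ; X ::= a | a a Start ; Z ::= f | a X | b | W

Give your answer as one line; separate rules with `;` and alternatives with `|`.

Start ::= a | b | b W | b Z; W ::= f a | f | a X; X ::= a | a a Start; Z ::= f | a X | b | f a

Unit pairs: Z ⇒* {W}.
For every A with A ⇒* B via unit rules, add B's non-unit alternatives to A; then delete every rule of the form X → Y.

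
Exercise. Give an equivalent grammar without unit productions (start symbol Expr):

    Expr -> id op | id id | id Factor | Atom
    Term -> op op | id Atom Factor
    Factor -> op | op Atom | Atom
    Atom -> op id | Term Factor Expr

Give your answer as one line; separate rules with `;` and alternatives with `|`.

Expr -> op id | Term Factor Expr | id op | id id | id Factor; Term -> op op | id Atom Factor; Factor -> op id | Term Factor Expr | op | op Atom; Atom -> op id | Term Factor Expr

Unit pairs: Expr ⇒* {Atom}; Factor ⇒* {Atom}.
For each unit pair (A, B), copy every non-unit production of B to A, then drop all unit productions.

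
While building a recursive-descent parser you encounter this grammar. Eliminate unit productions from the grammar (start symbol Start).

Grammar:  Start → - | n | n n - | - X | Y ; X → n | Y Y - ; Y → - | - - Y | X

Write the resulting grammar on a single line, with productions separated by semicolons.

Start → - | n | n n - | - X | Y Y - | - - Y; X → n | Y Y -; Y → n | Y Y - | - | - - Y

Unit pairs: Start ⇒* {X, Y}; Y ⇒* {X}.
For each unit pair (A, B), copy every non-unit production of B to A, then drop all unit productions.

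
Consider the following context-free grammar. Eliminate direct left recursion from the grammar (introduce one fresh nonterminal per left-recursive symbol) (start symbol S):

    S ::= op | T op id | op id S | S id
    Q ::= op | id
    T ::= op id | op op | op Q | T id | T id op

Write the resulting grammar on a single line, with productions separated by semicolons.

Directly left-recursive nonterminals: S, T.
For S: α = {id}, β = {op, T op id, op id S}. Rewrite as S → β S' and S' → α S' | ε.
For T: α = {id, id op}, β = {op id, op op, op Q}. Rewrite as T → β T' and T' → α T' | ε.

S ::= op S' | T op id S' | op id S S'; Q ::= op | id; T ::= op id T' | op op T' | op Q T'; S' ::= id S' | ε; T' ::= id T' | id op T' | ε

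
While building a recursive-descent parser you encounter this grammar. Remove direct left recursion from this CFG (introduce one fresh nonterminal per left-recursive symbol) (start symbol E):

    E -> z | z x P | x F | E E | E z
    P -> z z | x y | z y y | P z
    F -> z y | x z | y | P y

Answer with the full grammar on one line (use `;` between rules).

E -> z E' | z x P E' | x F E'; P -> z z P' | x y P' | z y y P'; F -> z y | x z | y | P y; E' -> E E' | z E' | ε; P' -> z P' | ε

Left recursion appears on E, P.
For E: α = {E, z}, β = {z, z x P, x F}. Rewrite as E → β E' and E' → α E' | ε.
For P: α = {z}, β = {z z, x y, z y y}. Rewrite as P → β P' and P' → α P' | ε.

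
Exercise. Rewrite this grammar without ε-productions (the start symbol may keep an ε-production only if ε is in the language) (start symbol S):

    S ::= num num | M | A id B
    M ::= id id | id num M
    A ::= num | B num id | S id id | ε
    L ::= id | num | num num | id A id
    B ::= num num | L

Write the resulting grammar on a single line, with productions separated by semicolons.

Nullable nonterminals: {A}.
ε ∉ L(G), so no ε-production is kept.
Add the nullable-subset variants: S → A id B gives A id B | id B. L → id A id gives id A id | id id.

S ::= num num | M | A id B | id B; M ::= id id | id num M; A ::= num | B num id | S id id; L ::= id | num | num num | id A id | id id; B ::= num num | L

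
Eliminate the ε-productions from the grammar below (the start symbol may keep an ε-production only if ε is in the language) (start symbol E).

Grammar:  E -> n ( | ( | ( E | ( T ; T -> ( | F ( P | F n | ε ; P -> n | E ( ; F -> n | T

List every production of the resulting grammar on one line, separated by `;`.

Nullable set = {F, T}.
ε ∉ L(G), so no ε-production is kept.
Expand every rule over subsets of its nullable positions: T → F ( P gives F ( P | ( P. T → F n gives F n | n.

E -> n ( | ( | ( E | ( T; T -> ( | F ( P | ( P | F n | n; P -> n | E (; F -> n | T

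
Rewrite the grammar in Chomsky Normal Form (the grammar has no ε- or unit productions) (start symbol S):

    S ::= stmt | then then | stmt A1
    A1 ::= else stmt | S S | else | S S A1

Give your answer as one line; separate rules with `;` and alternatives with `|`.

S ::= stmt | X1 X1 | X2 A1; A1 ::= X3 X2 | S S | else | S Y1; X1 ::= then; X2 ::= stmt; X3 ::= else; Y1 ::= S A1

Introduce a nonterminal for each terminal appearing in a rule of length ≥ 2: X1 → then, X2 → stmt, X3 → else.
Binarize each right-hand side of length ≥ 3 by chaining fresh nonterminals (Y1, Y2, …): affected rules were A1 → S S A1.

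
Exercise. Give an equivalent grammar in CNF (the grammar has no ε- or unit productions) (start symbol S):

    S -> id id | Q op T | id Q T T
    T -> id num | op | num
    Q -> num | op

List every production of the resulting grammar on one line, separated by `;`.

S -> X1 X1 | Q Y1 | X1 Y2; T -> X1 X3 | op | num; Q -> num | op; X1 -> id; X2 -> op; X3 -> num; Y1 -> X2 T; Y2 -> Q Y3; Y3 -> T T

Introduce a nonterminal for each terminal appearing in a rule of length ≥ 2: X1 → id, X2 → op, X3 → num.
Binarize each right-hand side of length ≥ 3 by chaining fresh nonterminals (Y1, Y2, …): affected rules were S → Q X2 T; S → X1 Q T T.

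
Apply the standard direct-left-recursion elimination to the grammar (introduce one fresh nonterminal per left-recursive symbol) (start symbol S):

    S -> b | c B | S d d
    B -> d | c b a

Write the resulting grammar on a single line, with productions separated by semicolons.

S -> b S' | c B S'; B -> d | c b a; S' -> d d S' | ε

S is directly left-recursive.
For S: α = {d d}, β = {b, c B}. Rewrite as S → β S' and S' → α S' | ε.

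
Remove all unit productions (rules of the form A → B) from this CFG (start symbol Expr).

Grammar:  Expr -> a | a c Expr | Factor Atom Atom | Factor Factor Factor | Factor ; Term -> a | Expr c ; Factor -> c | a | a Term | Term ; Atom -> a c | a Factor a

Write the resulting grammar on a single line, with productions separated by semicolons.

Unit pairs: Expr ⇒* {Factor, Term}; Factor ⇒* {Term}.
For every A with A ⇒* B via unit rules, add B's non-unit alternatives to A; then delete every rule of the form X → Y.

Expr -> a | Expr c | c | a Term | a c Expr | Factor Atom Atom | Factor Factor Factor; Term -> a | Expr c; Factor -> a | Expr c | c | a Term; Atom -> a c | a Factor a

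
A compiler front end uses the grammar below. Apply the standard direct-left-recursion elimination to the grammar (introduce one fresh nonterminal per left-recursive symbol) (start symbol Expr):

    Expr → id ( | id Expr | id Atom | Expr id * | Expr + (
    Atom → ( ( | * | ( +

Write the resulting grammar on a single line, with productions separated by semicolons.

Expr → id ( Expr1 | id Expr Expr1 | id Atom Expr1; Atom → ( ( | * | ( +; Expr1 → id * Expr1 | + ( Expr1 | ε

Left recursion appears on Expr.
For Expr: α = {id *, + (}, β = {id (, id Expr, id Atom}. Rewrite as Expr → β Expr1 and Expr1 → α Expr1 | ε.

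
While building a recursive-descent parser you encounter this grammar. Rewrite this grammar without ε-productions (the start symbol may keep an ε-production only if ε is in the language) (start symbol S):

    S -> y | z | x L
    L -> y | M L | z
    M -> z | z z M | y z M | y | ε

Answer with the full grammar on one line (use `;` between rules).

Nullable set = {M}.
ε ∉ L(G), so no ε-production is kept.
For each production, add variants omitting each subset of nullable occurrences: M → z z M gives z z M | z z. M → y z M gives y z M | y z.

S -> y | z | x L; L -> y | M L | z; M -> z | z z M | z z | y z M | y z | y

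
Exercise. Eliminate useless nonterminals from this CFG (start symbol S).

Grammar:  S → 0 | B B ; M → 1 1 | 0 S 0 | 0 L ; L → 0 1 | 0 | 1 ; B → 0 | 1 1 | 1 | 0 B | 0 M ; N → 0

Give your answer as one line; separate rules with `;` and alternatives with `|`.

Generating nonterminals: {B, L, M, N, S}.
Reachable from S after that: {B, L, M, S}.
Removed useless symbols: {N} and every production mentioning them.

S → 0 | B B; M → 1 1 | 0 S 0 | 0 L; L → 0 1 | 0 | 1; B → 0 | 1 1 | 1 | 0 B | 0 M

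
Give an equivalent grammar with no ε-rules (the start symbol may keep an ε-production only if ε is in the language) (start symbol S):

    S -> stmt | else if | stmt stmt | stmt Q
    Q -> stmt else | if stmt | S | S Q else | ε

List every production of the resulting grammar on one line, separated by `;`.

S -> stmt | else if | stmt stmt | stmt Q; Q -> stmt else | if stmt | S | S Q else | S else

Nullable nonterminals: {Q}.
ε ∉ L(G), so no ε-production is kept.
For each production, add variants omitting each subset of nullable occurrences: Q → S Q else gives S Q else | S else.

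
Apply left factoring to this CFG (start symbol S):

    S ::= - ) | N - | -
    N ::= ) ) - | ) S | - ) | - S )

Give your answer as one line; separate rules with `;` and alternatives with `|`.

S has alternatives sharing prefix '-': factor to S → - S' with S' → ) | ε.
N has alternatives sharing prefix ')': factor to N → ) N' with N' → ) - | S.
N has alternatives sharing prefix '-': factor to N → - N'' with N'' → ) | S ).

S ::= N - | - S'; N ::= ) N' | - N''; S' ::= ) | ε; N' ::= ) - | S; N'' ::= ) | S )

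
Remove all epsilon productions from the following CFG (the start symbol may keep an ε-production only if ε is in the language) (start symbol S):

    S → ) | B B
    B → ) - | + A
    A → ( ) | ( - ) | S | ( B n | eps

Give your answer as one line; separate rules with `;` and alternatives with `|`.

Nullable nonterminals: {A}.
ε ∉ L(G), so no ε-production is kept.
For each production, add variants omitting each subset of nullable occurrences: B → + A gives + A | +.

S → ) | B B; B → ) - | + A | +; A → ( ) | ( - ) | S | ( B n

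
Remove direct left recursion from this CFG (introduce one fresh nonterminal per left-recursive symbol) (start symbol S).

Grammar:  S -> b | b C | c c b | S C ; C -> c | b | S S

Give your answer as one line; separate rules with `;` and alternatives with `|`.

S is directly left-recursive.
For S: α = {C}, β = {b, b C, c c b}. Rewrite as S → β S' and S' → α S' | ε.

S -> b S' | b C S' | c c b S'; C -> c | b | S S; S' -> C S' | epsilon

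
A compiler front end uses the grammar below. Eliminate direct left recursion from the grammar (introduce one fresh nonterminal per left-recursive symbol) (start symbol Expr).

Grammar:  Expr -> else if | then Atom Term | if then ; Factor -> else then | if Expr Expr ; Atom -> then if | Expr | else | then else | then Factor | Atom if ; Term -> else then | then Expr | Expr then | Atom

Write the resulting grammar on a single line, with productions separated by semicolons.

Left recursion appears on Atom.
For Atom: α = {if}, β = {then if, Expr, else, then else, then Factor}. Rewrite as Atom → β Atom1 and Atom1 → α Atom1 | ε.

Expr -> else if | then Atom Term | if then; Factor -> else then | if Expr Expr; Atom -> then if Atom1 | Expr Atom1 | else Atom1 | then else Atom1 | then Factor Atom1; Term -> else then | then Expr | Expr then | Atom; Atom1 -> if Atom1 | ε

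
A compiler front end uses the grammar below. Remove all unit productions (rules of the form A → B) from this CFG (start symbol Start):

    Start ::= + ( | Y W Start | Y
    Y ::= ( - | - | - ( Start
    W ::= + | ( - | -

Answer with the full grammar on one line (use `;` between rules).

Start ::= + ( | Y W Start | ( - | - | - ( Start; Y ::= ( - | - | - ( Start; W ::= + | ( - | -

Unit pairs: Start ⇒* {Y}.
Replace each nonterminal's rules with the union of the non-unit rules of every nonterminal it unit-derives.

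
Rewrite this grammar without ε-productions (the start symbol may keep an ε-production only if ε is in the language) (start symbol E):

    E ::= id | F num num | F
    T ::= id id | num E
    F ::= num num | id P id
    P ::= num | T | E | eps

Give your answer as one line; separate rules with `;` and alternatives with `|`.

The nullable symbols are {P}.
ε ∉ L(G), so no ε-production is kept.
Expand every rule over subsets of its nullable positions: F → id P id gives id P id | id id.

E ::= id | F num num | F; T ::= id id | num E; F ::= num num | id P id | id id; P ::= num | T | E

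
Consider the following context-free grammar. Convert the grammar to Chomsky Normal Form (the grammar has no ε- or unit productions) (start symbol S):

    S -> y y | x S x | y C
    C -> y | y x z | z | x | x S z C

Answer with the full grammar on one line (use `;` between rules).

S -> X1 X1 | X2 Y1 | X1 C; C -> y | X1 Y2 | z | x | X2 Y3; X1 -> y; X2 -> x; X3 -> z; Y1 -> S X2; Y2 -> X2 X3; Y3 -> S Y4; Y4 -> X3 C

Introduce a nonterminal for each terminal appearing in a rule of length ≥ 2: X1 → y, X2 → x, X3 → z.
Binarize each right-hand side of length ≥ 3 by chaining fresh nonterminals (Y1, Y2, …): affected rules were S → X2 S X2; C → X1 X2 X3; C → X2 S X3 C.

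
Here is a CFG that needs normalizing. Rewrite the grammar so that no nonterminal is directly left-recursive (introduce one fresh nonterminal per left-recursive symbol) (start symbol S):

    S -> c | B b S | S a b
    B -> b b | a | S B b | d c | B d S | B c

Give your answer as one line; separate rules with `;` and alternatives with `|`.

S -> c S' | B b S S'; B -> b b B' | a B' | S B b B' | d c B'; S' -> a b S' | ε; B' -> d S B' | c B' | ε

Left recursion appears on S, B.
For S: α = {a b}, β = {c, B b S}. Rewrite as S → β S' and S' → α S' | ε.
For B: α = {d S, c}, β = {b b, a, S B b, d c}. Rewrite as B → β B' and B' → α B' | ε.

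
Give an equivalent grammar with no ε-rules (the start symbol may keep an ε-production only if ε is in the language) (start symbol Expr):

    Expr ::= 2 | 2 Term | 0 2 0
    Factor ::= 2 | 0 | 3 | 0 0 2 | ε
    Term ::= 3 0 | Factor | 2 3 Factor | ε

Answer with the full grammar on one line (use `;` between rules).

Nullable nonterminals: {Factor, Term}.
ε ∉ L(G), so no ε-production is kept.
For each production, add variants omitting each subset of nullable occurrences: Term → 2 3 Factor gives 2 3 Factor | 2 3.

Expr ::= 2 | 2 Term | 0 2 0; Factor ::= 2 | 0 | 3 | 0 0 2; Term ::= 3 0 | Factor | 2 3 Factor | 2 3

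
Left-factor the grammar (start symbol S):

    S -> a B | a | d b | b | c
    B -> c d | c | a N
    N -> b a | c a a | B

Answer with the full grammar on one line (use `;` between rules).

S -> d b | b | c | a S'; B -> a N | c B'; N -> b a | c a a | B; S' -> B | epsilon; B' -> d | epsilon

S has alternatives sharing prefix 'a': factor to S → a S' with S' → B | ε.
B has alternatives sharing prefix 'c': factor to B → c B' with B' → d | ε.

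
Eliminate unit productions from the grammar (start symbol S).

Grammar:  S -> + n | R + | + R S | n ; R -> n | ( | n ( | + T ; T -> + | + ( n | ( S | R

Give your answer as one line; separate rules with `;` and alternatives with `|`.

S -> + n | R + | + R S | n; R -> n | ( | n ( | + T; T -> n | ( | n ( | + T | + | + ( n | ( S

Unit pairs: T ⇒* {R}.
For each unit pair (A, B), copy every non-unit production of B to A, then drop all unit productions.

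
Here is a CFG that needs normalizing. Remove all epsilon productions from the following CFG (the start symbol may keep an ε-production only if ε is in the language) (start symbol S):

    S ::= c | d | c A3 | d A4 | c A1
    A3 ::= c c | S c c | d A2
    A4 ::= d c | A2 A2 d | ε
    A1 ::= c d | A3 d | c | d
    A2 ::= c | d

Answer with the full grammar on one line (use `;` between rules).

S ::= c | d | c A3 | d A4 | c A1; A3 ::= c c | S c c | d A2; A4 ::= d c | A2 A2 d; A1 ::= c d | A3 d | c | d; A2 ::= c | d

Nullable set = {A4}.
ε ∉ L(G), so no ε-production is kept.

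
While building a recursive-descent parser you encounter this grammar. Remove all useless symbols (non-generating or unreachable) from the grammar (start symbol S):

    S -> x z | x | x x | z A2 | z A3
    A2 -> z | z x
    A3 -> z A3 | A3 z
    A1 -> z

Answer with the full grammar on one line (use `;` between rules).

S -> x z | x | x x | z A2; A2 -> z | z x

Generating nonterminals: {A1, A2, S}.
Reachable from S after that: {A2, S}.
Removed useless symbols: {A1, A3} and every production mentioning them.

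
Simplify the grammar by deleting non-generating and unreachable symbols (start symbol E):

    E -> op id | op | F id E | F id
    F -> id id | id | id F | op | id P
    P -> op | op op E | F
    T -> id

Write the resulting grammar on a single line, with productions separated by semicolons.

E -> op id | op | F id E | F id; F -> id id | id | id F | op | id P; P -> op | op op E | F

Generating nonterminals: {E, F, P, T}.
Reachable from E after that: {E, F, P}.
Removed useless symbols: {T} and every production mentioning them.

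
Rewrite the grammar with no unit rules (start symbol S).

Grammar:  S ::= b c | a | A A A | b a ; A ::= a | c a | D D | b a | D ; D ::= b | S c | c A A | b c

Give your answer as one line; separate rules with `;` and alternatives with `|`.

Unit pairs: A ⇒* {D}.
Replace each nonterminal's rules with the union of the non-unit rules of every nonterminal it unit-derives.

S ::= b c | a | A A A | b a; A ::= b | S c | c A A | b c | a | c a | D D | b a; D ::= b | S c | c A A | b c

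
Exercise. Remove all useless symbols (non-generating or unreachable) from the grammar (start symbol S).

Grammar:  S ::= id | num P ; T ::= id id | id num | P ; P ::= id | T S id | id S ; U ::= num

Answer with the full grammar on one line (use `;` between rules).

Generating nonterminals: {P, S, T, U}.
Reachable from S after that: {P, S, T}.
Removed useless symbols: {U} and every production mentioning them.

S ::= id | num P; T ::= id id | id num | P; P ::= id | T S id | id S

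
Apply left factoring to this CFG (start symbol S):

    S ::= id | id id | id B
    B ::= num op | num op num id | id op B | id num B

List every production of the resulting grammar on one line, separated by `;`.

S ::= id S'; B ::= num op B' | id B''; S' ::= ε | id | B; B' ::= ε | num id; B'' ::= op B | num B

S has alternatives sharing prefix 'id': factor to S → id S' with S' → ε | id | B.
B has alternatives sharing prefix 'num op': factor to B → num op B' with B' → ε | num id.
B has alternatives sharing prefix 'id': factor to B → id B'' with B'' → op B | num B.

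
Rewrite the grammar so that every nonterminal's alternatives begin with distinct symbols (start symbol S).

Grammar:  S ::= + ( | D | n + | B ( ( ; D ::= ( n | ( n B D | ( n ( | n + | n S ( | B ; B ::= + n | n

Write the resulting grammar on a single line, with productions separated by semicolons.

D has alternatives sharing prefix '( n': factor to D → ( n D' with D' → ε | B D | (.
D has alternatives sharing prefix 'n': factor to D → n D'' with D'' → + | S (.

S ::= + ( | D | n + | B ( (; D ::= B | ( n D' | n D''; B ::= + n | n; D' ::= ε | B D | (; D'' ::= + | S (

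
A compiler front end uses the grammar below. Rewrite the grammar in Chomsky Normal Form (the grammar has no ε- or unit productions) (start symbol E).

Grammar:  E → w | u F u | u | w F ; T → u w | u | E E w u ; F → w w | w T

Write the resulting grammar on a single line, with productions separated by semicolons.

E → w | X1 Y1 | u | X2 F; T → X1 X2 | u | E Y2; F → X2 X2 | X2 T; X1 → u; X2 → w; Y1 → F X1; Y2 → E Y3; Y3 → X2 X1

Introduce a nonterminal for each terminal appearing in a rule of length ≥ 2: X1 → u, X2 → w.
Binarize each right-hand side of length ≥ 3 by chaining fresh nonterminals (Y1, Y2, …): affected rules were E → X1 F X1; T → E E X2 X1.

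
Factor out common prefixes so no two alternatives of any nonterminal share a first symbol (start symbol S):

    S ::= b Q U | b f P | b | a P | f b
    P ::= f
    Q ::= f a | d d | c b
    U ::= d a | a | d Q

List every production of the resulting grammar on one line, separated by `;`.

S ::= a P | f b | b S'; P ::= f; Q ::= f a | d d | c b; U ::= a | d U'; S' ::= Q U | f P | epsilon; U' ::= a | Q

S has alternatives sharing prefix 'b': factor to S → b S' with S' → Q U | f P | ε.
U has alternatives sharing prefix 'd': factor to U → d U' with U' → a | Q.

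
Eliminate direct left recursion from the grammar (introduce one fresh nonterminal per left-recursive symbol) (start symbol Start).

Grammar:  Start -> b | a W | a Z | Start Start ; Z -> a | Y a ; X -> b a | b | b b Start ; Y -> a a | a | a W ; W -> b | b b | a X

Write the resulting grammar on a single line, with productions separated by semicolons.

Directly left-recursive nonterminal: Start.
For Start: α = {Start}, β = {b, a W, a Z}. Rewrite as Start → β Start1 and Start1 → α Start1 | ε.

Start -> b Start1 | a W Start1 | a Z Start1; Z -> a | Y a; X -> b a | b | b b Start; Y -> a a | a | a W; W -> b | b b | a X; Start1 -> Start Start1 | epsilon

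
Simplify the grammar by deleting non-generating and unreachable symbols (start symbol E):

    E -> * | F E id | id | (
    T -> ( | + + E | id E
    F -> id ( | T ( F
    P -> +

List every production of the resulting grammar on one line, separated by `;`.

E -> * | F E id | id | (; T -> ( | + + E | id E; F -> id ( | T ( F

Generating nonterminals: {E, F, P, T}.
Reachable from E after that: {E, F, T}.
Removed useless symbols: {P} and every production mentioning them.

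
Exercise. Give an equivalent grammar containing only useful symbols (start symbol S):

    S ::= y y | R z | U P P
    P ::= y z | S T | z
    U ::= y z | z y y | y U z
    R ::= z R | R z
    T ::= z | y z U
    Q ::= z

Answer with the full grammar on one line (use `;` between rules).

Generating nonterminals: {P, Q, S, T, U}.
Reachable from S after that: {P, S, T, U}.
Removed useless symbols: {Q, R} and every production mentioning them.

S ::= y y | U P P; P ::= y z | S T | z; U ::= y z | z y y | y U z; T ::= z | y z U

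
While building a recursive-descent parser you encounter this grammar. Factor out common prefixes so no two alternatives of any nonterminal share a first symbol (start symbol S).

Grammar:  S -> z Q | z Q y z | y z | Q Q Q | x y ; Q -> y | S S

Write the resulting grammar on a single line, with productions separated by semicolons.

S -> y z | Q Q Q | x y | z Q S'; Q -> y | S S; S' -> epsilon | y z

S has alternatives sharing prefix 'z Q': factor to S → z Q S' with S' → ε | y z.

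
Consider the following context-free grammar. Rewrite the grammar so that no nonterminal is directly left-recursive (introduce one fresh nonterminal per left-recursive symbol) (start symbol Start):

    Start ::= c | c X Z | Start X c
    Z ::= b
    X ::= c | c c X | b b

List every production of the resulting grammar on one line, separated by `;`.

Start ::= c Start1 | c X Z Start1; Z ::= b; X ::= c | c c X | b b; Start1 ::= X c Start1 | ε

Directly left-recursive nonterminal: Start.
For Start: α = {X c}, β = {c, c X Z}. Rewrite as Start → β Start1 and Start1 → α Start1 | ε.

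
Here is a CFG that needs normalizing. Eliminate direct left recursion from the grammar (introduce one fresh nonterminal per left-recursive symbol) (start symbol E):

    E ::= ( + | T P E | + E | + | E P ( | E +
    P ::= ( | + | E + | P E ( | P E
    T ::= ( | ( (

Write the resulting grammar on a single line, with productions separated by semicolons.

E ::= ( + E' | T P E E' | + E E' | + E'; P ::= ( P' | + P' | E + P'; T ::= ( | ( (; E' ::= P ( E' | + E' | ε; P' ::= E ( P' | E P' | ε

Left recursion appears on E, P.
For E: α = {P (, +}, β = {( +, T P E, + E, +}. Rewrite as E → β E' and E' → α E' | ε.
For P: α = {E (, E}, β = {(, +, E +}. Rewrite as P → β P' and P' → α P' | ε.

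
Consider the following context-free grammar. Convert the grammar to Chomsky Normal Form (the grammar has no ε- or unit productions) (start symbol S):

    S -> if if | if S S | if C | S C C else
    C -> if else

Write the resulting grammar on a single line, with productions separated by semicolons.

Introduce a nonterminal for each terminal appearing in a rule of length ≥ 2: X1 → if, X2 → else.
Binarize each right-hand side of length ≥ 3 by chaining fresh nonterminals (Y1, Y2, …): affected rules were S → X1 S S; S → S C C X2.

S -> X1 X1 | X1 Y1 | X1 C | S Y2; C -> X1 X2; X1 -> if; X2 -> else; Y1 -> S S; Y2 -> C Y3; Y3 -> C X2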